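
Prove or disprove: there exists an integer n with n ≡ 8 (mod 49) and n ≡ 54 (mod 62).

Since 49 and 62 share no common factor, CRT says the pair of congruences has a solution (unique mod 3038).
Any solution of the first congruence is n = 8 + 49t; substituting into the second, 49t ≡ 54 − 8 ≡ 46 (mod 62).
To invert 49 modulo 62: 62 = 1·49 + 13, 49 = 3·13 + 10, 13 = 1·10 + 3, 10 = 3·3 + 1, 3 = 3·1 + 0, and unwinding, 1 = 10 − 3·3 = 10 − 3·(13 − 1·10) = −3·13 + 4·10 = −3·13 + 4·(49 − 3·13) = 4·49 − 15·13 = 4·49 − 15·(62 − 1·49) = −15·62 + 19·49. Thus 49⁻¹ ≡ 19 (mod 62).
Therefore t ≡ 19·46 = 874 ≡ 6 (mod 62).
With t = 6: n = 8 + 49·6 = 302.
Indeed 302 ≡ 8 (mod 49) and 302 ≡ 54 (mod 62).

n = 302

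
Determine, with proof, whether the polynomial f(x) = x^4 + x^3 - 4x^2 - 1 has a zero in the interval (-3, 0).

Yes, f has a root in the interval.

f(-3) = 17 and f(0) = -1, which have opposite signs.
As a polynomial, f is continuous on every closed interval.
By the Intermediate Value Theorem, f takes the value 0 somewhere in the open interval.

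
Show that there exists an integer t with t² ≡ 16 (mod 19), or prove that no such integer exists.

Take t = 4. Then 4² = 16, and since 0 ≤ 16 < 19 this is already reduced: 4² ≡ 16 (mod 19).

t = 4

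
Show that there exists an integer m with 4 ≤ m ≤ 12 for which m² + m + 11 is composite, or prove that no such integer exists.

m = 10

At m = 10: 10² + 10 + 11 = 121 = 11·11, which is composite.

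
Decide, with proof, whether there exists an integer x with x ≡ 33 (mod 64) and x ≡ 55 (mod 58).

x = 1505

The moduli are not coprime: gcd(64, 58) = 2. Compatibility requires 2 ∣ (55 − 33) = 22, which holds, so solutions exist.
Write x = 33 + 64t. Then 64t ≡ 55 − 33 ≡ 22 (mod 58); dividing through by 2 gives 32t ≡ 11 (mod 29).
32 ≡ 3 (mod 29), so this reads 3t ≡ 11 (mod 29). Invert 3 mod 29 by the Euclidean algorithm: 29 = 9·3 + 2, 3 = 1·2 + 1, 2 = 2·1 + 0; back-substituting, 1 = 3 − 1·2 = 3 − (29 − 9·3) = −29 + 10·3. Hence 3·10 ≡ 1, so 3⁻¹ ≡ 10 (mod 29).
Multiplying by 10: t ≡ 10·11 = 110 ≡ 23 (mod 29).
Then x = 33 + 64·23 = 1505.
Check: 1505 mod 64 = 33, 1505 mod 58 = 55. ✓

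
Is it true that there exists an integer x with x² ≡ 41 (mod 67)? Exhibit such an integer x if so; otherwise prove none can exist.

Apply Euler's criterion with the prime 67: 41 is a quadratic residue iff 41^33 ≡ 1 (mod 67), and a non-residue iff it is ≡ −1.
Squaring successively (mod 67): 41^2 = 1681 ≡ 6; 41^4 ≡ 6² = 36 ≡ 36; 41^8 ≡ 36² = 1296 ≡ 23; 41^16 ≡ 23² = 529 ≡ 60; 41^32 ≡ 60² = 3600 ≡ 49.
Since 33 = 32 + 1, 41^33 ≡ 49 · 41; multiplying out mod 67: 49·41 = 2009 ≡ 66. Thus 41^33 ≡ 66 ≡ −1 (mod 67).
The value −1 means 41 is a non-residue modulo 67, so x² ≡ 41 (mod 67) is impossible.

No such integer exists.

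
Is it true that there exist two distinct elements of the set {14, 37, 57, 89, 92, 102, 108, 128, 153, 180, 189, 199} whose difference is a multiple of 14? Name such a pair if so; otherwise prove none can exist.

Two integers differ by a multiple of 14 exactly when they have the same residue mod 14. The residues are 14↦0, 37↦9, 57↦1, 89↦5, 92↦8, 102↦4, 108↦10, 128↦2, 153↦13, 180↦12, 189↦7, 199↦3.
All 12 residues are distinct, so no two elements differ by a multiple of 14.

There is no such pair.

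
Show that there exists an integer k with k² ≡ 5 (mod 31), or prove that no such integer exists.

k = 25

Take k = 25. Then 25² = 625 = 20·31 + 5, so 25² ≡ 5 (mod 31).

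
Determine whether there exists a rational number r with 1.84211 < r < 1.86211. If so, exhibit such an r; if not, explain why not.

r = 13/7

Scale by 7: the interval becomes (12.89477, 13.03477), which contains the integer 13.
Hence 13/7 is a rational number with 1.84211 < 13/7 < 1.86211.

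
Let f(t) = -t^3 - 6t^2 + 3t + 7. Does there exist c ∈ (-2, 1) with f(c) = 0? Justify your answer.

f(-2) = -15 and f(1) = 3, which have opposite signs.
Since f is a polynomial it is continuous on [-2, 1].
By the Intermediate Value Theorem f must vanish at some point of (-2, 1).

Such a root exists.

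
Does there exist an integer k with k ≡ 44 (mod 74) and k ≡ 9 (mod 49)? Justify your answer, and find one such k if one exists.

Since 74 and 49 share no common factor, CRT says the pair of congruences has a solution (unique mod 3626).
Any solution of the first congruence is k = 44 + 74t; substituting into the second, 74t ≡ 9 − 44 ≡ 14 (mod 49).
74 ≡ 25 (mod 49), so this reads 25t ≡ 14 (mod 49). Invert 25 mod 49 by the Euclidean algorithm: 49 = 1·25 + 24, 25 = 1·24 + 1, 24 = 24·1 + 0; back-substituting, 1 = 25 − 1·24 = 25 − (49 − 1·25) = −49 + 2·25. Hence 25·2 ≡ 1, so 25⁻¹ ≡ 2 (mod 49).
Multiplying by 2: t ≡ 2·14 = 28 (mod 49).
With t = 28: k = 44 + 74·28 = 2116.
Verify: 2116 = 28·74 + 44 and 2116 = 43·49 + 9. ✓

k = 2116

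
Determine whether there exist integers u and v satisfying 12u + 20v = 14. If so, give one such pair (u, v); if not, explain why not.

Any value of 12u + 20v is a multiple of gcd(12, 20) = 4.
But 14 is not a multiple of 4 (it leaves remainder 2).
Hence no integers u, v satisfy the equation.

There are no such integers.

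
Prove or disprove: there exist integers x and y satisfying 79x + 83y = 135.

x = 70, y = -65

Since gcd(79, 83) = 1, every integer is an integer combination of 79 and 83.
Dividing repeatedly: 83 = 1·79 + 4, 79 = 19·4 + 3, 4 = 1·3 + 1, 3 = 3·1 + 0.
Working back up the chain: 1 = 4 − 1·3 = 4 − (79 − 19·4) = −79 + 20·4 = −79 + 20·(83 − 1·79) = 20·83 − 21·79. So 79·(-21) + 83·20 = 1.
Multiplying through by 135: x = (-21)·135 = -2835, y = 20·135 = 2700 is a solution.
Shifting by a multiple of (83, −79) keeps it a solution: x = -2835 + 35·83 = 70, y = 2700 − 35·79 = -65.
Indeed 79·70 + 83·(-65) = 5530 − 5395 = 135.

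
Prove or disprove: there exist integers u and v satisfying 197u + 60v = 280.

Since gcd(197, 60) = 1, every integer is an integer combination of 197 and 60.
Run the Euclidean algorithm on 197 and 60: 197 = 3·60 + 17, 60 = 3·17 + 9, 17 = 1·9 + 8, 9 = 1·8 + 1, 8 = 8·1 + 0.
Working back up the chain: 1 = 9 − 1·8 = 9 − (17 − 1·9) = −17 + 2·9 = −17 + 2·(60 − 3·17) = 2·60 − 7·17 = 2·60 − 7·(197 − 3·60) = −7·197 + 23·60. So 197·(-7) + 60·23 = 1.
Scaling by 280 gives the particular solution (u, v) = (-1960, 6440).
The general solution is u = -1960 + 60k, v = 6440 − 197k; taking k = 33 gives the smaller pair u = 20, v = -61.
Indeed 197·20 + 60·(-61) = 3940 − 3660 = 280.

u = 20, v = -61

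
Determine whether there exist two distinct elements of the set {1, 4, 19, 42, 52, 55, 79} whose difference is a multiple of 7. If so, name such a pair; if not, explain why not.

No such pair exists.

Residues mod 7: 1↦1, 4↦4, 19↦5, 42↦0, 52↦3, 55↦6, 79↦2.
No residue repeats among the 7 elements, so no pair has difference ≡ 0 (mod 7).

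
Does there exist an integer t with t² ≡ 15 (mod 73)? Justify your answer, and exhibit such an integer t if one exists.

73 is prime, so by Euler's criterion 15 is a square mod 73 iff 15^((73−1)/2) = 15^36 ≡ 1 (mod 73).
Squaring successively (mod 73): 15^2 = 225 ≡ 6; 15^4 ≡ 6² = 36 ≡ 36; 15^8 ≡ 36² = 1296 ≡ 55; 15^16 ≡ 55² = 3025 ≡ 32; 15^32 ≡ 32² = 1024 ≡ 2.
Since 36 = 32 + 4, 15^36 ≡ 2 · 36; multiplying out mod 73: 2·36 = 72 ≡ 72. Thus 15^36 ≡ 72 ≡ −1 (mod 73).
The value −1 means 15 is a non-residue modulo 73, so t² ≡ 15 (mod 73) is impossible.

There is no such integer.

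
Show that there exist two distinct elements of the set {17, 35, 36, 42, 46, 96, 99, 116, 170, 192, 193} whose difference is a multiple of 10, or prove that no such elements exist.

36 and 46 are such a pair.

Reduce each element mod 10: 17↦7, 35↦5, 36↦6, 42↦2, 46↦6, 96↦6, 99↦9, 116↦6, 170↦0, 192↦2, 193↦3. The residue 6 repeats (at 36 and 46), and 46 − 36 = 10 = 1·10.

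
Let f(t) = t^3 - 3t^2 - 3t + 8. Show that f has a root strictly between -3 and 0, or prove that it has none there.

f(-3) = -37 and f(0) = 8, which have opposite signs.
f is continuous everywhere (it is a polynomial), in particular on [-3, 0].
By the Intermediate Value Theorem, f takes the value 0 somewhere in the open interval.

Yes, f has a root in the interval.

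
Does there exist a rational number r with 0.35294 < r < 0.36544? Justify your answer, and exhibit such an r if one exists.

Scale by 11: the interval becomes (3.88234, 4.01984), which contains the integer 4.
So r = 4/11 works: it is a ratio of integers, and dividing 11·0.35294 < 4 < 11·0.36544 through by 11 gives 0.35294 < 4/11 < 0.36544.

r = 4/11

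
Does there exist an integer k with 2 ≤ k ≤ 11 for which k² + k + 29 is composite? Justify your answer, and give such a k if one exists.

At k = 9: 9² + 9 + 29 = 119 = 7·17, which is composite.

k = 9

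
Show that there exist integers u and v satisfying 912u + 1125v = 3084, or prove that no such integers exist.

u = 107, v = -84

Every value of 912u + 1125v is a multiple of gcd(912, 1125) = 3; since 3 ∣ 3084, solutions exist.
Dividing through by 3 reduces the equation to 304u + 375v = 1028.
Run the Euclidean algorithm on 375 and 304: 375 = 1·304 + 71, 304 = 4·71 + 20, 71 = 3·20 + 11, 20 = 1·11 + 9, 11 = 1·9 + 2, 9 = 4·2 + 1, 2 = 2·1 + 0.
Unwinding: 1 = 9 − 4·2 = 9 − 4·(11 − 1·9) = −4·11 + 5·9 = −4·11 + 5·(20 − 1·11) = 5·20 − 9·11 = 5·20 − 9·(71 − 3·20) = −9·71 + 32·20 = −9·71 + 32·(304 − 4·71) = 32·304 − 137·71 = 32·304 − 137·(375 − 1·304) = −137·375 + 169·304, i.e. 304·169 + 375·(-137) = 1.
Multiplying through by 1028: u = 169·1028 = 173732, v = (-137)·1028 = -140836 is a solution.
Shifting by a multiple of (375, −304) keeps it a solution: u = 173732 − 463·375 = 107, v = -140836 + 463·304 = -84.
Indeed 912·107 + 1125·(-84) = 97584 − 94500 = 3084.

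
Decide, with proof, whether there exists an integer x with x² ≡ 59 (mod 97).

No such integer exists.

97 is prime, so by Euler's criterion 59 is a square mod 97 iff 59^((97−1)/2) = 59^48 ≡ 1 (mod 97).
Squaring successively (mod 97): 59^2 = 3481 ≡ 86; 59^4 ≡ 86² = 7396 ≡ 24; 59^8 ≡ 24² = 576 ≡ 91; 59^16 ≡ 91² = 8281 ≡ 36; 59^32 ≡ 36² = 1296 ≡ 35.
Since 48 = 32 + 16, 59^48 ≡ 35 · 36; multiplying out mod 97: 35·36 = 1260 ≡ 96. Thus 59^48 ≡ 96 ≡ −1 (mod 97).
The value −1 means 59 is a non-residue modulo 97, so x² ≡ 59 (mod 97) is impossible.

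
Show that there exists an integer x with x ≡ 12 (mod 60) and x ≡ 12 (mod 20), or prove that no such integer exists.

x = 12

The moduli are not coprime: gcd(60, 20) = 20. Compatibility requires 20 ∣ (12 − 12) = 0, which holds, so solutions exist.
The smallest candidate x = 12 works directly: 12 ≡ 12 (mod 20).
Verify: 12 = 0·60 + 12 and 12 = 0·20 + 12. ✓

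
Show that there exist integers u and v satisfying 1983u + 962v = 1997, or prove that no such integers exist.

u = 523, v = -1076

1983 and 962 are coprime, so 1983u + 962v ranges over all of ℤ.
Dividing repeatedly: 1983 = 2·962 + 59, 962 = 16·59 + 18, 59 = 3·18 + 5, 18 = 3·5 + 3, 5 = 1·3 + 2, 3 = 1·2 + 1, 2 = 2·1 + 0.
Unwinding: 1 = 3 − 1·2 = 3 − (5 − 1·3) = −5 + 2·3 = −5 + 2·(18 − 3·5) = 2·18 − 7·5 = 2·18 − 7·(59 − 3·18) = −7·59 + 23·18 = −7·59 + 23·(962 − 16·59) = 23·962 − 375·59 = 23·962 − 375·(1983 − 2·962) = −375·1983 + 773·962, i.e. 1983·(-375) + 962·773 = 1.
Multiplying through by 1997: u = (-375)·1997 = -748875, v = 773·1997 = 1543681 is a solution.
Adding 779·962 to u and subtracting 779·1983 from v gives the tidier solution (523, -1076).
Check: 1983·523 + 962·(-1076) = 1037109 − 1035112 = 1997. ✓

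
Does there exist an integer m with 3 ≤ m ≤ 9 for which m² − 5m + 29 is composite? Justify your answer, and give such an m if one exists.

m = 4

At m = 4: 4² − 5·4 + 29 = 25 = 5·5, which is composite.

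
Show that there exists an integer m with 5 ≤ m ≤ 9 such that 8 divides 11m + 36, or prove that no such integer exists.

There is no such integer m in that range.

At m = 5, 11·5 + 36 = 91 ≡ 3 (mod 8), and each step in m adds 11 ≡ 3 (mod 8), giving residues 3, 6, 1, 4, 7 for m = 5, 6, …, 9.
Since 0 is absent from this list, 8 ∤ 11m + 36 for every m with 5 ≤ m ≤ 9.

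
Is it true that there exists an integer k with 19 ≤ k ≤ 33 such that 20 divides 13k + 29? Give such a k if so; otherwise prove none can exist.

For k = 19, 20, …, 26 the values 276, 289, 302, 315, 328, 341, 354, 367 are not multiples of 20. k = 27 works, since 13·27 + 29 = 380 = 19·20.

k = 27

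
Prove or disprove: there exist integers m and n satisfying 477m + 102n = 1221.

m = 31, n = -133

gcd(477, 102) = 3, and 3 divides 1221, so integer solutions exist.
Dividing through by 3 reduces the equation to 159m + 34n = 407.
Dividing repeatedly: 159 = 4·34 + 23, 34 = 1·23 + 11, 23 = 2·11 + 1, 11 = 11·1 + 0.
Unwinding: 1 = 23 − 2·11 = 23 − 2·(34 − 1·23) = −2·34 + 3·23 = −2·34 + 3·(159 − 4·34) = 3·159 − 14·34, i.e. 159·3 + 34·(-14) = 1.
Times 407: 159·1221 + 34·(-5698) = 407, so (1221, -5698) solves it.
The general solution is m = 1221 + 34k, n = -5698 − 159k; taking k = -35 gives the smaller pair m = 31, n = -133.
Check: 477·31 + 102·(-133) = 14787 − 13566 = 1221. ✓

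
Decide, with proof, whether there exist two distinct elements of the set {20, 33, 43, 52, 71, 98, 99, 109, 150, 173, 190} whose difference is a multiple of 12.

There is no such pair.

Reduce each element modulo 12: 20↦8, 33↦9, 43↦7, 52↦4, 71↦11, 98↦2, 99↦3, 109↦1, 150↦6, 173↦5, 190↦10.
These 11 residues are pairwise different, hence no difference of two elements is divisible by 12.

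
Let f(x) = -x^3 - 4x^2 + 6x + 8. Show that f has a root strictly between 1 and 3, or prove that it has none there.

Such a root exists.

f(1) = 9 and f(3) = -37, which have opposite signs.
Since f is a polynomial it is continuous on [1, 3].
By the Intermediate Value Theorem f must vanish at some point of (1, 3).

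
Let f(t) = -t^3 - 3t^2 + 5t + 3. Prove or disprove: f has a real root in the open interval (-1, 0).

Yes, f has a root in the interval.

f(-1) = -4 and f(0) = 3, which have opposite signs.
f is continuous everywhere (it is a polynomial), in particular on [-1, 0].
By the Intermediate Value Theorem, f takes the value 0 somewhere in the open interval.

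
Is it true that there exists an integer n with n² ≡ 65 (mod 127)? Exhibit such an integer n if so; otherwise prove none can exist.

There is no such integer.

Apply Euler's criterion with the prime 127: 65 is a quadratic residue iff 65^63 ≡ 1 (mod 127), and a non-residue iff it is ≡ −1.
Repeated squaring mod 127: 65^2 = 4225 ≡ 34; 65^4 ≡ 34² = 1156 ≡ 13; 65^8 ≡ 13² = 169 ≡ 42; 65^16 ≡ 42² = 1764 ≡ 113; 65^32 ≡ 113² = 12769 ≡ 69.
Since 63 = 32 + 16 + 8 + 4 + 2 + 1, 65^63 ≡ 69 · 113 · 42 · 13 · 34 · 65; multiplying out mod 127: 69·113 = 7797 ≡ 50, then 50·42 = 2100 ≡ 68, then 68·13 = 884 ≡ 122, then 122·34 = 4148 ≡ 84, then 84·65 = 5460 ≡ 126. Thus 65^63 ≡ 126 ≡ −1 (mod 127).
By Euler's criterion 65 is a quadratic non-residue mod 127: no n satisfies n² ≡ 65 (mod 127).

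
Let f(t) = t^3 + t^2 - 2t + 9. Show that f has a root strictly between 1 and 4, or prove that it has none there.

No such root exists.

f(1) = 9 and f(4) = 81, both positive, so a sign-change argument is unavailable; we show f keeps this sign on the whole interval.
Shift to the endpoint 1: with t = 1 + u (0 < u < 3), one computes f(1 + u) = u^3 + 4u^2 + 3u + 9.
The nonzero coefficients here are all positive, so for u > 0 every term is positive (or zero), and the constant term 9 is strictly positive.
So f is strictly positive on (1, 4); no root exists in the interval.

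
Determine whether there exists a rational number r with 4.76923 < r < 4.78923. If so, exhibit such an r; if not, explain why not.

r = 43/9

Scale by 9: the interval becomes (42.92307, 43.10307), which contains the integer 43.
Hence 43/9 is a rational number with 4.76923 < 43/9 < 4.78923.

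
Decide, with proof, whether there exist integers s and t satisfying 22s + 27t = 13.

22 and 27 are coprime, so 22s + 27t ranges over all of ℤ.
Euclidean algorithm: 27 = 1·22 + 5, 22 = 4·5 + 2, 5 = 2·2 + 1, 2 = 2·1 + 0.
Working back up the chain: 1 = 5 − 2·2 = 5 − 2·(22 − 4·5) = −2·22 + 9·5 = −2·22 + 9·(27 − 1·22) = 9·27 − 11·22. So 22·(-11) + 27·9 = 1.
Scaling by 13 gives the particular solution (s, t) = (-143, 117).
Shifting by a multiple of (27, −22) keeps it a solution: s = -143 + 6·27 = 19, t = 117 − 6·22 = -15.
Indeed 22·19 + 27·(-15) = 418 − 405 = 13.

s = 19, t = -15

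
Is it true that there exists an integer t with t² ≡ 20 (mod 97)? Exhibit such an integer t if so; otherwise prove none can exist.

There is no such integer.

Apply Euler's criterion with the prime 97: 20 is a quadratic residue iff 20^48 ≡ 1 (mod 97), and a non-residue iff it is ≡ −1.
Repeated squaring mod 97: 20^2 = 400 ≡ 12; 20^4 ≡ 12² = 144 ≡ 47; 20^8 ≡ 47² = 2209 ≡ 75; 20^16 ≡ 75² = 5625 ≡ 96; 20^32 ≡ 96² = 9216 ≡ 1.
Since 48 = 32 + 16, 20^48 ≡ 1 · 96; multiplying out mod 97: 1·96 = 96 ≡ 96. Thus 20^48 ≡ 96 ≡ −1 (mod 97).
The value −1 means 20 is a non-residue modulo 97, so t² ≡ 20 (mod 97) is impossible.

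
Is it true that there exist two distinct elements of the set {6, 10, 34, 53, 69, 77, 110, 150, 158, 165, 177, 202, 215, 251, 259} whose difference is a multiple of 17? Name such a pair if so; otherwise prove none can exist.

Residues mod 17: 6↦6, 10↦10, 34↦0, 53↦2, 69↦1, 77↦9, 110↦8, 150↦14, 158↦5, 165↦12, 177↦7, 202↦15, 215↦11, 251↦13, 259↦4.
No residue repeats among the 15 elements, so no pair has difference ≡ 0 (mod 17).

No, no such pair exists.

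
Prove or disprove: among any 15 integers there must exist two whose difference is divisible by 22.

No; for instance {52, 53, 54, 55, 56, 57, 58, 59, 60, 61, 62, 63, 64, 65, 66} is a counterexample.

Consider the 15 integers 52, 53, …, 66. They lie in distinct residue classes modulo 22, since 15 ≤ 22.
Any two of them differ by at most 14 < 22 and by at least 1, so no difference is a multiple of 22.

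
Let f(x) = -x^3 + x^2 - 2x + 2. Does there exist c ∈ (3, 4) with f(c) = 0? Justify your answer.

f(3) = -22 and f(4) = -54, both negative.
The derivative f'(x) = -3x^2 + 2x - 2 is a quadratic with discriminant 2² − 4·(-3)·(-2) = -20 < 0; it never vanishes, so it is always negative (sign of the leading coefficient).
So f is strictly decreasing; between 3 and 4 its values lie between f(3) = -22 and f(4) = -54, all negative. Therefore f has no root in (3, 4).

No such root exists.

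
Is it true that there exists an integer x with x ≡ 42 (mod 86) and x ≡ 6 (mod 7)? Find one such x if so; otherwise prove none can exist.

Since 86 and 7 share no common factor, CRT says the pair of congruences has a solution (unique mod 602).
Any solution of the first congruence is x = 42 + 86t; substituting into the second, 86t ≡ 6 − 42 ≡ 6 (mod 7).
86 ≡ 2 (mod 7), so this reads 2t ≡ 6 (mod 7). Since 2·4 = 8 = 1·7 + 1, the inverse of 2 mod 7 is 4.
Multiplying by 4: t ≡ 4·6 = 24 ≡ 3 (mod 7).
Taking t = 3 gives x = 42 + 86·3 = 300.
Check: 300 mod 86 = 42, 300 mod 7 = 6. ✓

x = 300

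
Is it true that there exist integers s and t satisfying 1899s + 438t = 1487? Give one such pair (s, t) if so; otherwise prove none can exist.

No such integers exist.

gcd(1899, 438) = 3, so every integer of the form 1899s + 438t is a multiple of 3.
But 1487 is not a multiple of 3 (it leaves remainder 2).
So the equation is unsolvable over ℤ.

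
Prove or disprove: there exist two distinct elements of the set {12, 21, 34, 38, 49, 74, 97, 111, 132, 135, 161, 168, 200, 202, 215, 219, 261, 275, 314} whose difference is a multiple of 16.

Both 21 and 261 leave remainder 5 on division by 16; their difference 240 = 15·16 is a multiple of 16.

21 and 261 are such a pair.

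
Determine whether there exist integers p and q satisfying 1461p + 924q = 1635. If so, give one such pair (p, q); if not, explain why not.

p = 299, q = -471

Since gcd(1461, 924) = 3 and 1635 = 3·545, Bézout's identity guarantees a solution.
Dividing through by 3 reduces the equation to 487p + 308q = 545.
Run the Euclidean algorithm on 487 and 308: 487 = 1·308 + 179, 308 = 1·179 + 129, 179 = 1·129 + 50, 129 = 2·50 + 29, 50 = 1·29 + 21, 29 = 1·21 + 8, 21 = 2·8 + 5, 8 = 1·5 + 3, 5 = 1·3 + 2, 3 = 1·2 + 1, 2 = 2·1 + 0.
Back-substituting, 1 = 3 − 1·2 = 3 − (5 − 1·3) = −5 + 2·3 = −5 + 2·(8 − 1·5) = 2·8 − 3·5 = 2·8 − 3·(21 − 2·8) = −3·21 + 8·8 = −3·21 + 8·(29 − 1·21) = 8·29 − 11·21 = 8·29 − 11·(50 − 1·29) = −11·50 + 19·29 = −11·50 + 19·(129 − 2·50) = 19·129 − 49·50 = 19·129 − 49·(179 − 1·129) = −49·179 + 68·129 = −49·179 + 68·(308 − 1·179) = 68·308 − 117·179 = 68·308 − 117·(487 − 1·308) = −117·487 + 185·308; that is, 487·(-117) + 308·185 = 1.
Scaling by 545 gives the particular solution (p, q) = (-63765, 100825).
Shifting by a multiple of (308, −487) keeps it a solution: p = -63765 + 208·308 = 299, q = 100825 − 208·487 = -471.
Check: 1461·299 + 924·(-471) = 436839 − 435204 = 1635. ✓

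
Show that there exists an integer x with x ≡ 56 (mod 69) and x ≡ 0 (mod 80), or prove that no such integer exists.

x = 3920

gcd(69, 80) = 1, so the Chinese Remainder Theorem guarantees exactly one residue class mod 5520 satisfying both.
Write x = 56 + 69t and require 56 + 69t ≡ 0 (mod 80), i.e. 69t ≡ 24 (mod 80).
Invert 69 mod 80 by the Euclidean algorithm: 80 = 1·69 + 11, 69 = 6·11 + 3, 11 = 3·3 + 2, 3 = 1·2 + 1, 2 = 2·1 + 0; back-substituting, 1 = 3 − 1·2 = 3 − (11 − 3·3) = −11 + 4·3 = −11 + 4·(69 − 6·11) = 4·69 − 25·11 = 4·69 − 25·(80 − 1·69) = −25·80 + 29·69. Hence 69·29 ≡ 1, so 69⁻¹ ≡ 29 (mod 80).
Multiplying by 29: t ≡ 29·24 = 696 ≡ 56 (mod 80).
With t = 56: x = 56 + 69·56 = 3920.
Check: 3920 mod 69 = 56, 3920 mod 80 = 0. ✓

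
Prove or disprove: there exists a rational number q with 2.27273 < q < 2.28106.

Multiplying by 18: 18·2.27273 = 40.90914 and 18·2.28106 = 41.05908, so the integer 41 lies strictly between them.
Dividing back, 2.27273 < 41/18 < 2.28106, and 41/18 is rational.

q = 41/18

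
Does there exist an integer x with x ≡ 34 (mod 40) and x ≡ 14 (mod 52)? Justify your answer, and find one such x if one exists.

The moduli are not coprime: gcd(40, 52) = 4. Compatibility requires 4 ∣ (14 − 34) = -20, which holds, so solutions exist.
The integers ≡ 34 (mod 40) are 34, 74, 114, 154, 194, 234, 274, …; their remainders mod 52 are 34, 22, 10, 50, 38, 26, 14, so x = 274 is the first that is ≡ 14 (mod 52).
Check: 274 mod 40 = 34, 274 mod 52 = 14. ✓

x = 274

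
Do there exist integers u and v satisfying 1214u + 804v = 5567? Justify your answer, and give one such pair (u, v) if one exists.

No, no such integers exist.

Any value of 1214u + 804v is a multiple of gcd(1214, 804) = 2.
However 5567 leaves remainder 1 on division by 2.
Therefore 1214u + 804v = 5567 has no solution in integers.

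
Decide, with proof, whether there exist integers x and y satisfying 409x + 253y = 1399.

Since gcd(409, 253) = 1, every integer is an integer combination of 409 and 253.
Run the Euclidean algorithm on 409 and 253: 409 = 1·253 + 156, 253 = 1·156 + 97, 156 = 1·97 + 59, 97 = 1·59 + 38, 59 = 1·38 + 21, 38 = 1·21 + 17, 21 = 1·17 + 4, 17 = 4·4 + 1, 4 = 4·1 + 0.
Working back up the chain: 1 = 17 − 4·4 = 17 − 4·(21 − 1·17) = −4·21 + 5·17 = −4·21 + 5·(38 − 1·21) = 5·38 − 9·21 = 5·38 − 9·(59 − 1·38) = −9·59 + 14·38 = −9·59 + 14·(97 − 1·59) = 14·97 − 23·59 = 14·97 − 23·(156 − 1·97) = −23·156 + 37·97 = −23·156 + 37·(253 − 1·156) = 37·253 − 60·156 = 37·253 − 60·(409 − 1·253) = −60·409 + 97·253. So 409·(-60) + 253·97 = 1.
Scaling by 1399 gives the particular solution (x, y) = (-83940, 135703).
Shifting by a multiple of (253, −409) keeps it a solution: x = -83940 + 332·253 = 56, y = 135703 − 332·409 = -85.
Check: 409·56 + 253·(-85) = 22904 − 21505 = 1399. ✓

x = 56, y = -85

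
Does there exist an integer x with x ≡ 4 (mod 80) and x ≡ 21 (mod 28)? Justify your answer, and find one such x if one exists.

Reduce both congruences modulo 4, which divides 80 and 28: they say x ≡ 4 (mod 4) and x ≡ 21 (mod 4).
These are incompatible: 4 − 21 = -17 is not divisible by 4.
Therefore no such x exists.

There is no such integer.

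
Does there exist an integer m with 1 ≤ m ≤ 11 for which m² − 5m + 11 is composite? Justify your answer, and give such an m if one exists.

m = 8

At m = 8: 8² − 5·8 + 11 = 35 = 5·7, which is composite.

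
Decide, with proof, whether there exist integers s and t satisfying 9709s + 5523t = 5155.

No such integers exist.

Any value of 9709s + 5523t is a multiple of gcd(9709, 5523) = 7.
But 5155 = 7·736 + 3, so 7 ∤ 5155.
Hence no integers s, t satisfy the equation.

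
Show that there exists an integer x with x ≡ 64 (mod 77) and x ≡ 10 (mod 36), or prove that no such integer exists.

gcd(77, 36) = 1, so the Chinese Remainder Theorem guarantees exactly one residue class mod 2772 satisfying both.
Any solution of the first congruence is x = 64 + 77t; substituting into the second, 77t ≡ 10 − 64 ≡ 18 (mod 36).
77 ≡ 5 (mod 36), so this reads 5t ≡ 18 (mod 36). To invert 5 modulo 36: 36 = 7·5 + 1, 5 = 5·1 + 0, and unwinding, 1 = 36 − 7·5. Thus 5⁻¹ ≡ -7 ≡ 29 (mod 36).
Multiplying by 29: t ≡ 29·18 = 522 ≡ 18 (mod 36).
With t = 18: x = 64 + 77·18 = 1450.
Verify: 1450 = 18·77 + 64 and 1450 = 40·36 + 10. ✓

x = 1450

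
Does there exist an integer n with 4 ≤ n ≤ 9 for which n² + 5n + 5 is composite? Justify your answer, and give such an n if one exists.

n = 5

At n = 5: 5² + 5·5 + 5 = 55 = 5·11, which is composite.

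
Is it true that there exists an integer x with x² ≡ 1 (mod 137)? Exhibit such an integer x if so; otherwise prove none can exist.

x = 136 works: 136² = 18496, and 18496 − 1 = 18495 = 135·137.

x = 136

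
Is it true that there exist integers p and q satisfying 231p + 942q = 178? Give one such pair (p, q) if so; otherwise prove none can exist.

No such integers exist.

Any value of 231p + 942q is a multiple of gcd(231, 942) = 3.
But 178 = 3·59 + 1, so 3 ∤ 178.
Hence no integers p, q satisfy the equation.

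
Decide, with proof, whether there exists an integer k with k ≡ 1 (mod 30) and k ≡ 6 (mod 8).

No such integer exists.

gcd(30, 8) = 2. If k ≡ 1 (mod 30) and k ≡ 6 (mod 8), then k ≡ 1 (mod 2) and k ≡ 6 (mod 2).
But 1 mod 2 = 1 while 6 mod 2 = 0, a contradiction.
Therefore no such k exists.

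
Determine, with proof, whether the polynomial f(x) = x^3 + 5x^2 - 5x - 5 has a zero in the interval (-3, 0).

Such a root exists.

f(-3) = 28 and f(0) = -5, which have opposite signs.
f is continuous everywhere (it is a polynomial), in particular on [-3, 0].
By the Intermediate Value Theorem, f takes the value 0 somewhere in the open interval.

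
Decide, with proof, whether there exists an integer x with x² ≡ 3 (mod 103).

103 is prime, so by Euler's criterion 3 is a square mod 103 iff 3^((103−1)/2) = 3^51 ≡ 1 (mod 103).
Squaring successively (mod 103): 3^2 = 9 ≡ 9; 3^4 ≡ 9² = 81 ≡ 81; 3^8 ≡ 81² = 6561 ≡ 72; 3^16 ≡ 72² = 5184 ≡ 34; 3^32 ≡ 34² = 1156 ≡ 23.
Since 51 = 32 + 16 + 2 + 1, 3^51 ≡ 23 · 34 · 9 · 3; multiplying out mod 103: 23·34 = 782 ≡ 61, then 61·9 = 549 ≡ 34, then 34·3 = 102 ≡ 102. Thus 3^51 ≡ 102 ≡ −1 (mod 103).
By Euler's criterion 3 is a quadratic non-residue mod 103: no x satisfies x² ≡ 3 (mod 103).

There is no such integer.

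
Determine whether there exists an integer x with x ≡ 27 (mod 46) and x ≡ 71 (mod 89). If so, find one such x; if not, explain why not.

Since 46 and 89 share no common factor, CRT says the pair of congruences has a solution (unique mod 4094).
Any solution of the first congruence is x = 27 + 46t; substituting into the second, 46t ≡ 71 − 27 ≡ 44 (mod 89).
Note 46·60 = 2760 ≡ 1 (mod 89) (as 2760 − 1 = 31·89), so 46⁻¹ ≡ 60.
Therefore t ≡ 60·44 = 2640 ≡ 59 (mod 89).
Taking t = 59 gives x = 27 + 46·59 = 2741.
Verify: 2741 = 59·46 + 27 and 2741 = 30·89 + 71. ✓

x = 2741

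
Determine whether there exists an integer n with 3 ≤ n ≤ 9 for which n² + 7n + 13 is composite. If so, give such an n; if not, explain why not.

At n = 4: 4² + 7·4 + 13 = 57 = 3·19, which is composite.

n = 4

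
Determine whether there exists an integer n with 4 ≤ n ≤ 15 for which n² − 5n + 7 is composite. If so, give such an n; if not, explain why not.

At n = 10: 10² − 5·10 + 7 = 57 = 3·19, which is composite.

n = 10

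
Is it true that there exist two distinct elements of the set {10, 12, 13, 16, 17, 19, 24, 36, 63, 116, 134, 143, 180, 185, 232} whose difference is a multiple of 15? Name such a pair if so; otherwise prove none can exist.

No, no such pair exists.

Reduce each element modulo 15: 10↦10, 12↦12, 13↦13, 16↦1, 17↦2, 19↦4, 24↦9, 36↦6, 63↦3, 116↦11, 134↦14, 143↦8, 180↦0, 185↦5, 232↦7.
All 15 residues are distinct, so no two elements differ by a multiple of 15.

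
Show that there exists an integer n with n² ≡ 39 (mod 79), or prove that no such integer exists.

There is no such integer.

79 is prime, so by Euler's criterion 39 is a square mod 79 iff 39^((79−1)/2) = 39^39 ≡ 1 (mod 79).
Repeated squaring mod 79: 39^2 = 1521 ≡ 20; 39^4 ≡ 20² = 400 ≡ 5; 39^8 ≡ 5² = 25 ≡ 25; 39^16 ≡ 25² = 625 ≡ 72; 39^32 ≡ 72² = 5184 ≡ 49.
Since 39 = 32 + 4 + 2 + 1, 39^39 ≡ 49 · 5 · 20 · 39; multiplying out mod 79: 49·5 = 245 ≡ 8, then 8·20 = 160 ≡ 2, then 2·39 = 78 ≡ 78. Thus 39^39 ≡ 78 ≡ −1 (mod 79).
By Euler's criterion 39 is a quadratic non-residue mod 79: no n satisfies n² ≡ 39 (mod 79).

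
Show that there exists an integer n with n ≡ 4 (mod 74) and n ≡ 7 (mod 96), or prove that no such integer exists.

No, no such integer exists.

gcd(74, 96) = 2. If n ≡ 4 (mod 74) and n ≡ 7 (mod 96), then n ≡ 4 (mod 2) and n ≡ 7 (mod 2).
These are incompatible: 4 − 7 = -3 is not divisible by 2.
So no integer satisfies both congruences.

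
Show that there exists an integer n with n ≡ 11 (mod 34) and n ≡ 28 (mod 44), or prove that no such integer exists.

No such integer exists.

Both moduli are multiples of 2 = gcd(34, 44), so any solution would satisfy n ≡ 11 and n ≡ 28 modulo 2 simultaneously.
These are incompatible: 11 − 28 = -17 is not divisible by 2.
Therefore no such n exists.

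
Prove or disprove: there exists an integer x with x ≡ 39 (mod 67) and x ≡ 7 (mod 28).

The moduli 67 and 28 are coprime, so by the Chinese Remainder Theorem a unique solution modulo 1876 exists.
Any solution of the first congruence is x = 39 + 67t; substituting into the second, 67t ≡ 7 − 39 ≡ 24 (mod 28).
67 ≡ 11 (mod 28), so this reads 11t ≡ 24 (mod 28). Note 11·23 = 253 ≡ 1 (mod 28) (as 253 − 1 = 9·28), so 11⁻¹ ≡ 23.
Therefore t ≡ 23·24 = 552 ≡ 20 (mod 28).
Taking t = 20 gives x = 39 + 67·20 = 1379.
Indeed 1379 ≡ 39 (mod 67) and 1379 ≡ 7 (mod 28).

x = 1379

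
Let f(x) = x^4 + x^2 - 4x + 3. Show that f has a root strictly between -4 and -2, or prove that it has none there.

The endpoint values f(-4) = 291 and f(-2) = 31 are both positive. Claim: f(x) > 0 for every x in (-4, -2).
Substitute x = -2 − u, where 0 < u < 2 on the interval. Expanding, f(-2 − u) = u^4 + 8u^3 + 25u^2 + 40u + 31.
The nonzero coefficients here are all positive, so for u > 0 every term is positive (or zero), and the constant term 31 is strictly positive.
Therefore f(x) > 0 throughout (-4, -2), and f has no zero there.

f has no root in that interval.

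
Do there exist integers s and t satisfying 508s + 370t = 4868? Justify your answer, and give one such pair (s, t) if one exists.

gcd(508, 370) = 2, and 2 divides 4868, so integer solutions exist.
Dividing through by 2 reduces the equation to 254s + 185t = 2434.
Dividing repeatedly: 254 = 1·185 + 69, 185 = 2·69 + 47, 69 = 1·47 + 22, 47 = 2·22 + 3, 22 = 7·3 + 1, 3 = 3·1 + 0.
Unwinding: 1 = 22 − 7·3 = 22 − 7·(47 − 2·22) = −7·47 + 15·22 = −7·47 + 15·(69 − 1·47) = 15·69 − 22·47 = 15·69 − 22·(185 − 2·69) = −22·185 + 59·69 = −22·185 + 59·(254 − 1·185) = 59·254 − 81·185, i.e. 254·59 + 185·(-81) = 1.
Scaling by 2434 gives the particular solution (s, t) = (143606, -197154).
Subtracting 776·185 from s and adding 776·254 to t gives the tidier solution (46, -50).
Indeed 508·46 + 370·(-50) = 23368 − 18500 = 4868.

s = 46, t = -50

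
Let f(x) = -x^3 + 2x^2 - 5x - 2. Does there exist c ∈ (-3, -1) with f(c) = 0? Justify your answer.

No such root exists.

Evaluate at the endpoints: f(-3) = 58, f(-1) = 6 — same sign (positive).
The derivative f'(x) = -3x^2 + 4x - 5 is a quadratic with discriminant 4² − 4·(-3)·(-5) = -44 < 0; it never vanishes, so it is always negative (sign of the leading coefficient).
Hence f is strictly decreasing on ℝ, and in particular on [-3, -1]. A strictly monotone function with same-sign endpoint values stays positive on the whole interval, so f has no zero in (-3, -1).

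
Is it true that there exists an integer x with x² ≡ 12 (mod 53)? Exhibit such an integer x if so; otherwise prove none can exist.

53 is prime, so by Euler's criterion 12 is a square mod 53 iff 12^((53−1)/2) = 12^26 ≡ 1 (mod 53).
Squaring successively (mod 53): 12^2 = 144 ≡ 38; 12^4 ≡ 38² = 1444 ≡ 13; 12^8 ≡ 13² = 169 ≡ 10; 12^16 ≡ 10² = 100 ≡ 47.
Since 26 = 16 + 8 + 2, 12^26 ≡ 47 · 10 · 38; multiplying out mod 53: 47·10 = 470 ≡ 46, then 46·38 = 1748 ≡ 52. Thus 12^26 ≡ 52 ≡ −1 (mod 53).
By Euler's criterion 12 is a quadratic non-residue mod 53: no x satisfies x² ≡ 12 (mod 53).

No such integer exists.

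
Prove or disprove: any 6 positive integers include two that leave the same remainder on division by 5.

There are exactly 5 possible remainders on division by 5.
With 6 integers and only 5 classes, the pigeonhole principle forces two of them, say a and b, into the same class.
That is, a and b leave the same remainder on division by 5, as claimed.

True.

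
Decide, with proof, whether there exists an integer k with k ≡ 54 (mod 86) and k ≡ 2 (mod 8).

Here gcd(86, 8) = 2, and both 54 and 2 leave remainder 0 mod 2, so the system is consistent.
Step through k = 54, 54 + 86, 54 + 2·86, …: the values 54, 140, 226 reduce mod 8 to 6, 4, 2. The value 226 hits 2.
Verify: 226 = 2·86 + 54 and 226 = 28·8 + 2. ✓

k = 226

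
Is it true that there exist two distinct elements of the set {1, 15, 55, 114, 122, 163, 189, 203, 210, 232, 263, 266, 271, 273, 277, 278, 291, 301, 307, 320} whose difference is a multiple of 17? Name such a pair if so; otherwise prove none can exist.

1 and 273 are such a pair.

Reduce each element mod 17: 1↦1, 15↦15, 55↦4, 114↦12, 122↦3, 163↦10, 189↦2, 203↦16, 210↦6, 232↦11, 263↦8, 266↦11, 271↦16, 273↦1, 277↦5, 278↦6, 291↦2, 301↦12, 307↦1, 320↦14. The residue 1 repeats (at 1 and 273), and 273 − 1 = 272 = 16·17.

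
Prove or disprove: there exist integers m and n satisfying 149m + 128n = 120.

149 and 128 are coprime, so 149m + 128n ranges over all of ℤ.
Run the Euclidean algorithm on 149 and 128: 149 = 1·128 + 21, 128 = 6·21 + 2, 21 = 10·2 + 1, 2 = 2·1 + 0.
Working back up the chain: 1 = 21 − 10·2 = 21 − 10·(128 − 6·21) = −10·128 + 61·21 = −10·128 + 61·(149 − 1·128) = 61·149 − 71·128. So 149·61 + 128·(-71) = 1.
Multiplying through by 120: m = 61·120 = 7320, n = (-71)·120 = -8520 is a solution.
Subtracting 57·128 from m and adding 57·149 to n gives the tidier solution (24, -27).
Indeed 149·24 + 128·(-27) = 3576 − 3456 = 120.

m = 24, n = -27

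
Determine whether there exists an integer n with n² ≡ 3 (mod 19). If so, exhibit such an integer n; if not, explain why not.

Computing n² mod 19 for n = 0, 1, …, 9 (enough, by the symmetry n ↦ 19 − n) gives 0, 1, 4, 9, 16, 6, 17, 11, 7, 5.
So the quadratic residues mod 19 are {0, 1, 4, 5, 6, 7, 9, 11, 16, 17}, and 3 is not among them.
Hence no integer n has n² ≡ 3 (mod 19).

No, no such integer exists.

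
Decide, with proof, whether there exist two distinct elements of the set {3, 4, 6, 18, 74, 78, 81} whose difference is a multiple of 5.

Yes: 3 and 18.

Both 3 and 18 leave remainder 3 on division by 5; their difference 15 = 3·5 is a multiple of 5.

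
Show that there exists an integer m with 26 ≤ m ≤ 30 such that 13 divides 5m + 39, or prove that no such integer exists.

m = 26 works, since 5·26 + 39 = 169 = 13·13.

m = 26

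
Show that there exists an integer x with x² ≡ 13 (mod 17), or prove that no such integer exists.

x = 8

Take x = 8. Then 8² = 64 = 3·17 + 13, so 8² ≡ 13 (mod 17).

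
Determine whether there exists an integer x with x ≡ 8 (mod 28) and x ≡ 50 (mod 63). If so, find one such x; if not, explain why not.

The moduli are not coprime: gcd(28, 63) = 7. Compatibility requires 7 ∣ (50 − 8) = 42, which holds, so solutions exist.
List candidates x ≡ 8 (mod 28): 8, 36, 64, 92, 120, 148, 176. Modulo 63 these are 8, 36, 1, 29, 57, 22, 50; 176 gives 50 as required.
Verify: 176 = 6·28 + 8 and 176 = 2·63 + 50. ✓

x = 176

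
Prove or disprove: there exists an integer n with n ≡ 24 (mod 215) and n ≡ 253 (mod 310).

There is no such integer.

gcd(215, 310) = 5. If n ≡ 24 (mod 215) and n ≡ 253 (mod 310), then n ≡ 24 (mod 5) and n ≡ 253 (mod 5).
But 24 mod 5 = 4 while 253 mod 5 = 3, a contradiction.
Hence the system has no solution.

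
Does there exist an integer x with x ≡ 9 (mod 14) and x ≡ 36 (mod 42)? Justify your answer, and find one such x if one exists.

gcd(14, 42) = 14. If x ≡ 9 (mod 14) and x ≡ 36 (mod 42), then x ≡ 9 (mod 14) and x ≡ 36 (mod 14).
These are incompatible: 9 − 36 = -27 is not divisible by 14.
Therefore no such x exists.

No such integer exists.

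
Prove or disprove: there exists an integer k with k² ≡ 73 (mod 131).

Apply Euler's criterion with the prime 131: 73 is a quadratic residue iff 73^65 ≡ 1 (mod 131), and a non-residue iff it is ≡ −1.
Repeated squaring mod 131: 73^2 = 5329 ≡ 89; 73^4 ≡ 89² = 7921 ≡ 61; 73^8 ≡ 61² = 3721 ≡ 53; 73^16 ≡ 53² = 2809 ≡ 58; 73^32 ≡ 58² = 3364 ≡ 89; 73^64 ≡ 89² = 7921 ≡ 61.
Since 65 = 64 + 1, 73^65 ≡ 61 · 73; multiplying out mod 131: 61·73 = 4453 ≡ 130. Thus 73^65 ≡ 130 ≡ −1 (mod 131).
The value −1 means 73 is a non-residue modulo 131, so k² ≡ 73 (mod 131) is impossible.

There is no such integer.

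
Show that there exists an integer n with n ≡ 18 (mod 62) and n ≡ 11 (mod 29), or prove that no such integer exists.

n = 1258

gcd(62, 29) = 1, so the Chinese Remainder Theorem guarantees exactly one residue class mod 1798 satisfying both.
Write n = 18 + 62t and require 18 + 62t ≡ 11 (mod 29), i.e. 62t ≡ 22 (mod 29).
62 ≡ 4 (mod 29), so this reads 4t ≡ 22 (mod 29). To invert 4 modulo 29: 29 = 7·4 + 1, 4 = 4·1 + 0, and unwinding, 1 = 29 − 7·4. Thus 4⁻¹ ≡ -7 ≡ 22 (mod 29).
Multiplying by 22: t ≡ 22·22 = 484 ≡ 20 (mod 29).
Taking t = 20 gives n = 18 + 62·20 = 1258.
Verify: 1258 = 20·62 + 18 and 1258 = 43·29 + 11. ✓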